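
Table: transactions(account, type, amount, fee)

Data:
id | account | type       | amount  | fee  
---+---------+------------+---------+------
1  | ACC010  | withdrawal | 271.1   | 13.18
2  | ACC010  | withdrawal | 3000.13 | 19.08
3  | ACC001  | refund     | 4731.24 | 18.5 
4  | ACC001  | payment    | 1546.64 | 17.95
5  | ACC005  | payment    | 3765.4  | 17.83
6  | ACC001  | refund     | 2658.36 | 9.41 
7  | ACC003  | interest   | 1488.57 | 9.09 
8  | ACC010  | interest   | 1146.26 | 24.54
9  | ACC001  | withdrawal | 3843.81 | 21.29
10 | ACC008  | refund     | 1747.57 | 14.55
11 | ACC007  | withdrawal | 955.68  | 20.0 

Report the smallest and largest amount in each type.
SELECT type, MIN(amount), MAX(amount)
FROM transactions
GROUP BY type

Result:
  interest: min=1146.26, max=1488.57
  payment: min=1546.64, max=3765.40
  refund: min=1747.57, max=4731.24
  withdrawal: min=271.10, max=3843.81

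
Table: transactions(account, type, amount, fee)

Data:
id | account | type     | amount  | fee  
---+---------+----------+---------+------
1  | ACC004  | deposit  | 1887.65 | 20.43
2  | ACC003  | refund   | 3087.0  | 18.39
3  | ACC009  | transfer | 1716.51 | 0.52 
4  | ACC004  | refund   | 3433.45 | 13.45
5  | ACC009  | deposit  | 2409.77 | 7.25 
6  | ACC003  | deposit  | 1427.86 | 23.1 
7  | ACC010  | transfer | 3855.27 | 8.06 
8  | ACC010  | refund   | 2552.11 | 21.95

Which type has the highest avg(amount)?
SELECT type, AVG(amount) as val
FROM transactions
GROUP BY type
ORDER BY val DESC
LIMIT 1

Result: refund with avg(amount) = 3024.19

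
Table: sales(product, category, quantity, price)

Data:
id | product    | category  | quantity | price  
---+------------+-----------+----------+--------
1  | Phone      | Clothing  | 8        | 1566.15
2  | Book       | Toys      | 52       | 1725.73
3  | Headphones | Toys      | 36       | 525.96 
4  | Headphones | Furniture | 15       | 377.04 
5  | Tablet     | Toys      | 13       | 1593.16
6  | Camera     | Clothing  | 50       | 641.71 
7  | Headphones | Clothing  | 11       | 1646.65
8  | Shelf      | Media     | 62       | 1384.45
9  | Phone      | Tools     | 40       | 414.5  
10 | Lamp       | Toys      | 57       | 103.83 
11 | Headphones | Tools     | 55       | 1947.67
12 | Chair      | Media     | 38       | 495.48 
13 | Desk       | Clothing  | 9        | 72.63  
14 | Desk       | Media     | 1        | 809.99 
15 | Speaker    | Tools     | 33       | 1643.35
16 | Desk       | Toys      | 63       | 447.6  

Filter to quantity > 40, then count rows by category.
SELECT category, COUNT(*)
FROM sales
WHERE quantity > 40
GROUP BY category

Note: WHERE filters rows before grouping.

Result:
  Clothing: 1
  Media: 1
  Tools: 1
  Toys: 3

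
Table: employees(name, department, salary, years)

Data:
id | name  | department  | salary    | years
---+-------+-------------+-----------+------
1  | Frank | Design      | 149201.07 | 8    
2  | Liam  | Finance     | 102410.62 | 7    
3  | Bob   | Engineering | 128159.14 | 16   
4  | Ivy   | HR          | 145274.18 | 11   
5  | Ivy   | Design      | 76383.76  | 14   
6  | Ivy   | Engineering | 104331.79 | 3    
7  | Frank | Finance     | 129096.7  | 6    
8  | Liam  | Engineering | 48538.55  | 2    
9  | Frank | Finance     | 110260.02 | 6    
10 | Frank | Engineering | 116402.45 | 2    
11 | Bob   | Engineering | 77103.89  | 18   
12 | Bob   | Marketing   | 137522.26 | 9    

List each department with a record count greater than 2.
SELECT department, COUNT(*) as cnt
FROM employees
GROUP BY department
HAVING COUNT(*) > 2

Result:
  Engineering: 5
  Finance: 3

Note: HAVING filters groups after aggregation, WHERE filters rows before.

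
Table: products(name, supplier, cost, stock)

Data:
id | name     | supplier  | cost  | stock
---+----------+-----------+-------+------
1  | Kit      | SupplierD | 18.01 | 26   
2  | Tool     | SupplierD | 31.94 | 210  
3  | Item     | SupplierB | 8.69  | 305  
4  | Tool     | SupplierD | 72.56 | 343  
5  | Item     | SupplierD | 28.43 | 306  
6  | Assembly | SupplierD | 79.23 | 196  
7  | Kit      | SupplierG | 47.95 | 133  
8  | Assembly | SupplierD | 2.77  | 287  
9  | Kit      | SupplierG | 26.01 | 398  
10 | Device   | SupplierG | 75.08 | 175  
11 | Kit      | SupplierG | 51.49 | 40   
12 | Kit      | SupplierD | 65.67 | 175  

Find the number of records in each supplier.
SELECT supplier, COUNT(*) as count
FROM products
GROUP BY supplier

Result:
  SupplierB: 1
  SupplierD: 7
  SupplierG: 4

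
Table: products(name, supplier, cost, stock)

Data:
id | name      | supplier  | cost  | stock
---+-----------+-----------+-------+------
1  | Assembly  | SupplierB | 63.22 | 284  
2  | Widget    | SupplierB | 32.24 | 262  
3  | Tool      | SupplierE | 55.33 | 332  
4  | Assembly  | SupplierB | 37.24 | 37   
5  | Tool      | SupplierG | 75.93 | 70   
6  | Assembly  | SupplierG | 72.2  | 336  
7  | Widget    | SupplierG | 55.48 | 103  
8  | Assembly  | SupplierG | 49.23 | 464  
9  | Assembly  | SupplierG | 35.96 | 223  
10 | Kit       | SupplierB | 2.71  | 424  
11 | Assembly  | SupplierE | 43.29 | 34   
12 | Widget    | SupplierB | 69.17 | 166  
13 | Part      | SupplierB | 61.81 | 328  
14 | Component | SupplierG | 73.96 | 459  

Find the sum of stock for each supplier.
SELECT supplier, SUM(stock) as result
FROM products
GROUP BY supplier

Result:
  SupplierB: 1501
  SupplierE: 366
  SupplierG: 1655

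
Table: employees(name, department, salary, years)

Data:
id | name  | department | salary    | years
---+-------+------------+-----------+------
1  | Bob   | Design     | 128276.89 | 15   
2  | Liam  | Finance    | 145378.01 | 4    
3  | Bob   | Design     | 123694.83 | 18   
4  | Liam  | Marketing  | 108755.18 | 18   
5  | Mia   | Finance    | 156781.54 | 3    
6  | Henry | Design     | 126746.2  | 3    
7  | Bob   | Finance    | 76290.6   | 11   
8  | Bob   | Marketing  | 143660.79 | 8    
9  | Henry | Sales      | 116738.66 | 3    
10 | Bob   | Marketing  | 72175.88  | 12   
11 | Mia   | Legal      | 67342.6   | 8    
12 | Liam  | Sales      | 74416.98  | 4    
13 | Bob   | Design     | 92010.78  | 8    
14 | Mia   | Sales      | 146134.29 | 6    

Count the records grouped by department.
SELECT department, COUNT(*) as count
FROM employees
GROUP BY department

Result:
  Design: 4
  Finance: 3
  Legal: 1
  Marketing: 3
  Sales: 3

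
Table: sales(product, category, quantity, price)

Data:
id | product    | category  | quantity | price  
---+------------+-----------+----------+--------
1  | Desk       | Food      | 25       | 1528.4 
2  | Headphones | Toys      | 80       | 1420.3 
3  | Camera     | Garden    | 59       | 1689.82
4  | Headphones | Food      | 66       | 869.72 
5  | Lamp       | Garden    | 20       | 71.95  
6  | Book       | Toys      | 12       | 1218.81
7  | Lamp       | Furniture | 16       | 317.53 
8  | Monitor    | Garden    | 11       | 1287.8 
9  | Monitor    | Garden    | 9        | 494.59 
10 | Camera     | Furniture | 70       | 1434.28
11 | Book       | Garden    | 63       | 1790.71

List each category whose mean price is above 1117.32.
SELECT category, AVG(price)
FROM sales
GROUP BY category
HAVING AVG(price) > 1117.32

Result:
  Food: avg=1199.06
  Toys: avg=1319.56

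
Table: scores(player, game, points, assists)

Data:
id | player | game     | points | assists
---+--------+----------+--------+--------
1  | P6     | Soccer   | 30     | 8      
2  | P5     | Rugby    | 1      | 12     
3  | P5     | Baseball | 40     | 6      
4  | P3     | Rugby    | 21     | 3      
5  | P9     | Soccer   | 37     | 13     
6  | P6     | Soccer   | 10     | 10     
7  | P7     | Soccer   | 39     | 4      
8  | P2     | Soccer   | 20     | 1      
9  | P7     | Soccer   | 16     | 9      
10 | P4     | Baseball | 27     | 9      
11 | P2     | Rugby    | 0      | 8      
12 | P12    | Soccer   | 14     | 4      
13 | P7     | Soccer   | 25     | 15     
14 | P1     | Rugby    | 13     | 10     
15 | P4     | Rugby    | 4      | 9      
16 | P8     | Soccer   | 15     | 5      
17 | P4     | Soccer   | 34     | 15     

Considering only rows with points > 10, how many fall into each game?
SELECT game, COUNT(*)
FROM scores
WHERE points > 10
GROUP BY game

Note: WHERE filters rows before grouping.

Result:
  Baseball: 2
  Rugby: 2
  Soccer: 9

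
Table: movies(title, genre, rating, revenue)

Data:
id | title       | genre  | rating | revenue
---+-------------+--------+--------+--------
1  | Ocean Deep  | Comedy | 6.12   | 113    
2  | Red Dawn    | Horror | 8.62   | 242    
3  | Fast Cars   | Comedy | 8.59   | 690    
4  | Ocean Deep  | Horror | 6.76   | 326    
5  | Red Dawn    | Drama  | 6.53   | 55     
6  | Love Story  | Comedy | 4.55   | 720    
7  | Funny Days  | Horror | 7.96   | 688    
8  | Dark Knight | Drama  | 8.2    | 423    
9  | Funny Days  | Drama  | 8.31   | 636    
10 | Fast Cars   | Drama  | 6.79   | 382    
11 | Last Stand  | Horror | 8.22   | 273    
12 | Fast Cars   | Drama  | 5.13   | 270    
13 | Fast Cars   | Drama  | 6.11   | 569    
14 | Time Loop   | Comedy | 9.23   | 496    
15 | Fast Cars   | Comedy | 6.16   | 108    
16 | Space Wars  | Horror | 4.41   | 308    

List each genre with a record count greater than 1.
SELECT genre, COUNT(*) as cnt
FROM movies
GROUP BY genre
HAVING COUNT(*) > 1

Result:
  Comedy: 5
  Drama: 6
  Horror: 5

Note: HAVING filters groups after aggregation, WHERE filters rows before.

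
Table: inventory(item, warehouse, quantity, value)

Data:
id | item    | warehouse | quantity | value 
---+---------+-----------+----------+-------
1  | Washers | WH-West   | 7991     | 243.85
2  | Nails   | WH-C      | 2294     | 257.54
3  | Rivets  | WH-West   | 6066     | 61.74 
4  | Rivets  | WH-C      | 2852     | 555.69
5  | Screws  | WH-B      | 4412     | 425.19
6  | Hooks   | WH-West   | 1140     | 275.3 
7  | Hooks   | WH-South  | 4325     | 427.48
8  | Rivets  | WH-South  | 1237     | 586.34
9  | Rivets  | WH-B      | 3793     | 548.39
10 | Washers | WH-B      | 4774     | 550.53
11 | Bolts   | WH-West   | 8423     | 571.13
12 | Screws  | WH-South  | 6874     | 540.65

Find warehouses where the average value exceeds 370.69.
SELECT warehouse, AVG(value)
FROM inventory
GROUP BY warehouse
HAVING AVG(value) > 370.69

Result:
  WH-B: avg=508.04
  WH-C: avg=406.62
  WH-South: avg=518.16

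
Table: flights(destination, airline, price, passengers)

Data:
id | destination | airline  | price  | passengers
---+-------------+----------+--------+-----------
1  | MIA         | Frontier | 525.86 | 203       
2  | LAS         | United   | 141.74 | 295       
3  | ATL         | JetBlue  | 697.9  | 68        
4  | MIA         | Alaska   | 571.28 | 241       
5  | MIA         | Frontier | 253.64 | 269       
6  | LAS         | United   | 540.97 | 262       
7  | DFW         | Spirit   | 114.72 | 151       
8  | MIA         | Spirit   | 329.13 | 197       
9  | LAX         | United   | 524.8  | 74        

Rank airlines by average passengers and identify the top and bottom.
SELECT airline, AVG(passengers)
FROM flights
GROUP BY airline
ORDER BY AVG(passengers)

All groups:
  JetBlue: 68.00
  Spirit: 174.00
  United: 210.33
  Frontier: 236.00
  Alaska: 241.00

Highest: Alaska (241.00)
Lowest: JetBlue (68.00)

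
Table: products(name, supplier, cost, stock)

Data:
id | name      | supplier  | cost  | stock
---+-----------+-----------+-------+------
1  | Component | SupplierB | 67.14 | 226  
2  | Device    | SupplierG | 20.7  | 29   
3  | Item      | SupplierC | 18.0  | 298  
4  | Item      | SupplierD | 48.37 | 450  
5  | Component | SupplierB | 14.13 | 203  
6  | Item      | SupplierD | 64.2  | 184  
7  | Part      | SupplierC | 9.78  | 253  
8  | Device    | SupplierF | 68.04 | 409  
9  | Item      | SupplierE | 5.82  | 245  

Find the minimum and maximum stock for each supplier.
SELECT supplier, MIN(stock), MAX(stock)
FROM products
GROUP BY supplier

Result:
  SupplierB: min=203, max=226
  SupplierC: min=253, max=298
  SupplierD: min=184, max=450
  SupplierE: min=245, max=245
  SupplierF: min=409, max=409
  SupplierG: min=29, max=29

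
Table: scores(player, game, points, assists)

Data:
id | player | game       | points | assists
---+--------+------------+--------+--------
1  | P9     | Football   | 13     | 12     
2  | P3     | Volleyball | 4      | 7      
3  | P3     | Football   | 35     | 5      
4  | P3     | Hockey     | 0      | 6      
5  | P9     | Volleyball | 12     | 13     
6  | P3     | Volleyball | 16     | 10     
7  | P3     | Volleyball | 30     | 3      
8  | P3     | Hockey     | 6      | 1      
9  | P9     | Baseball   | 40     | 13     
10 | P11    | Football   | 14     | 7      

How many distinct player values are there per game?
SELECT game, COUNT(DISTINCT player)
FROM scores
GROUP BY game

Result:
  Baseball: 1 distinct
  Football: 3 distinct
  Hockey: 1 distinct
  Volleyball: 2 distinct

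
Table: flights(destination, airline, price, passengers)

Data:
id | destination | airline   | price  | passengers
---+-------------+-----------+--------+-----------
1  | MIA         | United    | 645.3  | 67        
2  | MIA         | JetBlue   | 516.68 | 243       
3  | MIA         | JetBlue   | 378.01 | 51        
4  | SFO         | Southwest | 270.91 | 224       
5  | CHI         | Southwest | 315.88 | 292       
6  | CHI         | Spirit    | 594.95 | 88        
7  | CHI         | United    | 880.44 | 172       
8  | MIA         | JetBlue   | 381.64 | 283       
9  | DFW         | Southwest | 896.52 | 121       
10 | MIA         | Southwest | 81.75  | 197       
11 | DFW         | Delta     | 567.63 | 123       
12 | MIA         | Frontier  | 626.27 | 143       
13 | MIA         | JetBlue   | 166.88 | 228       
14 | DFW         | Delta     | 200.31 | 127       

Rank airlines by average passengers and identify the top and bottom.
SELECT airline, AVG(passengers)
FROM flights
GROUP BY airline
ORDER BY AVG(passengers)

All groups:
  Spirit: 88.00
  United: 119.50
  Delta: 125.00
  Frontier: 143.00
  JetBlue: 201.25
  Southwest: 208.50

Highest: Southwest (208.50)
Lowest: Spirit (88.00)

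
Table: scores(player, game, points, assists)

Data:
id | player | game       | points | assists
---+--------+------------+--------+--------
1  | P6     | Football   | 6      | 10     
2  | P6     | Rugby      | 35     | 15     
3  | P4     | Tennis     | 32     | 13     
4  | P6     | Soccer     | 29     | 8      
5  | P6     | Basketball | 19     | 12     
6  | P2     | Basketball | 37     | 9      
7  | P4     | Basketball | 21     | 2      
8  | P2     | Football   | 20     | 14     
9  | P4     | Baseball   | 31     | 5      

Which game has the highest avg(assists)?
SELECT game, AVG(assists) as val
FROM scores
GROUP BY game
ORDER BY val DESC
LIMIT 1

Result: Rugby with avg(assists) = 15.00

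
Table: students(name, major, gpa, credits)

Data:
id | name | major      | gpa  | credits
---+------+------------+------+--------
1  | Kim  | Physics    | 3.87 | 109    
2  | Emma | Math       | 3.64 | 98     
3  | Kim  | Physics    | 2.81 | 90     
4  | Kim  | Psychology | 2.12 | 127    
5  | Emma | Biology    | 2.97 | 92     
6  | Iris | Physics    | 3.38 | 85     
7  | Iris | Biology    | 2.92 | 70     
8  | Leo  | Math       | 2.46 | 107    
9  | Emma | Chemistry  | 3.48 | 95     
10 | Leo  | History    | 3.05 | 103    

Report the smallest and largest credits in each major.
SELECT major, MIN(credits), MAX(credits)
FROM students
GROUP BY major

Result:
  Biology: min=70, max=92
  Chemistry: min=95, max=95
  History: min=103, max=103
  Math: min=98, max=107
  Physics: min=85, max=109
  Psychology: min=127, max=127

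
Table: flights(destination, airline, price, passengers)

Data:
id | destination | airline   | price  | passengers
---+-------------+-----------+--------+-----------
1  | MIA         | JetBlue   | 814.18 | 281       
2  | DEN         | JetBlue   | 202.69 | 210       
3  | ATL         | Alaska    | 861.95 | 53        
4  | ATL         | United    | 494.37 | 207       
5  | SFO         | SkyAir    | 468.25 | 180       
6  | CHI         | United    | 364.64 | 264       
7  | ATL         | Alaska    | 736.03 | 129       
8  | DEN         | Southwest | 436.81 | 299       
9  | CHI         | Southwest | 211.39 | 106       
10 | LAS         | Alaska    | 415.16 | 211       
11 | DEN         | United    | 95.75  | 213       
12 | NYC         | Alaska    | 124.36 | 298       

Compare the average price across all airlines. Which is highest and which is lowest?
SELECT airline, AVG(price)
FROM flights
GROUP BY airline
ORDER BY AVG(price)

All groups:
  United: 318.25
  Southwest: 324.10
  SkyAir: 468.25
  JetBlue: 508.44
  Alaska: 534.38

Highest: Alaska (534.38)
Lowest: United (318.25)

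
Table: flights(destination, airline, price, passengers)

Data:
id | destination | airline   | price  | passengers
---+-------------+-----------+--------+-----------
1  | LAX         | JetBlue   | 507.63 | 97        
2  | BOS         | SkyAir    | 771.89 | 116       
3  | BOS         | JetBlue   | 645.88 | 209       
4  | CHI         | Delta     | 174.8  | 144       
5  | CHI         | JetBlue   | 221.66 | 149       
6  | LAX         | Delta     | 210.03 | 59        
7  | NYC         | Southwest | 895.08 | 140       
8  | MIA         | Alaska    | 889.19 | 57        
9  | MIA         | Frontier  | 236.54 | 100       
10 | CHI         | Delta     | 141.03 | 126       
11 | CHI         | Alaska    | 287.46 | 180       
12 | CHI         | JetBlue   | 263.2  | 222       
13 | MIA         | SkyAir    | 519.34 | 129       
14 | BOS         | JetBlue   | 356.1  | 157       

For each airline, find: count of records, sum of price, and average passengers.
SELECT airline,
       COUNT(*) as cnt,
       SUM(price) as total_price,
       AVG(passengers) as avg_passengers
FROM flights
GROUP BY airline

Result:
  Alaska: 2 records, 1176.65 total price, 118.50 avg passengers
  Delta: 3 records, 525.86 total price, 109.67 avg passengers
  Frontier: 1 records, 236.54 total price, 100.00 avg passengers
  JetBlue: 5 records, 1994.47 total price, 166.80 avg passengers
  SkyAir: 2 records, 1291.23 total price, 122.50 avg passengers
  Southwest: 1 records, 895.08 total price, 140.00 avg passengers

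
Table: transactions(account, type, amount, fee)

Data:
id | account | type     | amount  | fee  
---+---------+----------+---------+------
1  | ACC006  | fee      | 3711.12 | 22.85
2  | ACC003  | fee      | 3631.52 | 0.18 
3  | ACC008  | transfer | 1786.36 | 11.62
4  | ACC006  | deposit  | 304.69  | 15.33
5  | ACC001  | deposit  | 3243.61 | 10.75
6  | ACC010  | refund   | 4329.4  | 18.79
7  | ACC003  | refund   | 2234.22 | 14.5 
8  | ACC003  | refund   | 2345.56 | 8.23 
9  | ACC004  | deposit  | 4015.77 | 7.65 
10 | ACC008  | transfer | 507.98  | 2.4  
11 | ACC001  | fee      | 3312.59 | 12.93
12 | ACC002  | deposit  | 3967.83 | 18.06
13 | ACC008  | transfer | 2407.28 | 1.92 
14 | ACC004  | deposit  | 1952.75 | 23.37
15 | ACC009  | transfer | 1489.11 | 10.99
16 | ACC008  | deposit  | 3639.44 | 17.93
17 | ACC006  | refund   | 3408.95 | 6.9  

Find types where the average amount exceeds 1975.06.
SELECT type, AVG(amount)
FROM transactions
GROUP BY type
HAVING AVG(amount) > 1975.06

Result:
  deposit: avg=2854.02
  fee: avg=3551.74
  refund: avg=3079.53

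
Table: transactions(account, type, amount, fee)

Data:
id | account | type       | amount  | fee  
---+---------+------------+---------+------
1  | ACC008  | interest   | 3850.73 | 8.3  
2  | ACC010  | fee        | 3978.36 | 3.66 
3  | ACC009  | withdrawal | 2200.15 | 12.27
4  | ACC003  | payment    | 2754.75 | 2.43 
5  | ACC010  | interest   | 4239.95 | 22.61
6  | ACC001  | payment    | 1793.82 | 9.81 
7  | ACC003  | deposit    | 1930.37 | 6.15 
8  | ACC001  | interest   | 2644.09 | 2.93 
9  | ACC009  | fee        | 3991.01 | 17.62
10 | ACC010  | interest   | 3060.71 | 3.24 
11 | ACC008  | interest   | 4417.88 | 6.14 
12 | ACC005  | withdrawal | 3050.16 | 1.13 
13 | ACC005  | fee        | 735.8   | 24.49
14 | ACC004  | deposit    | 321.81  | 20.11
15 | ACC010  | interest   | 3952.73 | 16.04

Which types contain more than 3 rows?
SELECT type, COUNT(*) as cnt
FROM transactions
GROUP BY type
HAVING COUNT(*) > 3

Result:
  interest: 6

Note: HAVING filters groups after aggregation, WHERE filters rows before.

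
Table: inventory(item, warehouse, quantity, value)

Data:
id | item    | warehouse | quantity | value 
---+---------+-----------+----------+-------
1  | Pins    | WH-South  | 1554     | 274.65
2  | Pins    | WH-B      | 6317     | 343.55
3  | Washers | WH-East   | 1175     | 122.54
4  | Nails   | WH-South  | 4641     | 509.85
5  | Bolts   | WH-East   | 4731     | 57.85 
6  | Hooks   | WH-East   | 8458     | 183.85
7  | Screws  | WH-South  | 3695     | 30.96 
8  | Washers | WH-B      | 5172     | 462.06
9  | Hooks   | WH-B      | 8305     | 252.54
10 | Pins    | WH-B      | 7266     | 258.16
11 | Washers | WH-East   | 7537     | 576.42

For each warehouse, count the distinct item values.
SELECT warehouse, COUNT(DISTINCT item)
FROM inventory
GROUP BY warehouse

Result:
  WH-B: 3 distinct
  WH-East: 3 distinct
  WH-South: 3 distinct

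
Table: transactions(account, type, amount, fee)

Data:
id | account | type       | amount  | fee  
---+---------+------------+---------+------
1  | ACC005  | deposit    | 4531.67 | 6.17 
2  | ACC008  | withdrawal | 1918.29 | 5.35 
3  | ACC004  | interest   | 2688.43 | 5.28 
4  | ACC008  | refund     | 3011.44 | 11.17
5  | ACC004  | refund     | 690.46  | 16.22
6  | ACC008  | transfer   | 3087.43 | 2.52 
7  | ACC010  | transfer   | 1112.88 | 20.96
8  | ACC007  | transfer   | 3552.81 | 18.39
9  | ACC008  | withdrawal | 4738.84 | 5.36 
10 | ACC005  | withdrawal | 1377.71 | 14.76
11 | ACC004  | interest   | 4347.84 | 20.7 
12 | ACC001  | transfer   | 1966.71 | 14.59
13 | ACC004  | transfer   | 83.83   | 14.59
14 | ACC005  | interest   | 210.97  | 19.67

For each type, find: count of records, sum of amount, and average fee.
SELECT type,
       COUNT(*) as cnt,
       SUM(amount) as total_amount,
       AVG(fee) as avg_fee
FROM transactions
GROUP BY type

Result:
  deposit: 1 records, 4531.67 total amount, 6.17 avg fee
  interest: 3 records, 7247.24 total amount, 15.22 avg fee
  refund: 2 records, 3701.90 total amount, 13.70 avg fee
  transfer: 5 records, 9803.66 total amount, 14.21 avg fee
  withdrawal: 3 records, 8034.84 total amount, 8.49 avg fee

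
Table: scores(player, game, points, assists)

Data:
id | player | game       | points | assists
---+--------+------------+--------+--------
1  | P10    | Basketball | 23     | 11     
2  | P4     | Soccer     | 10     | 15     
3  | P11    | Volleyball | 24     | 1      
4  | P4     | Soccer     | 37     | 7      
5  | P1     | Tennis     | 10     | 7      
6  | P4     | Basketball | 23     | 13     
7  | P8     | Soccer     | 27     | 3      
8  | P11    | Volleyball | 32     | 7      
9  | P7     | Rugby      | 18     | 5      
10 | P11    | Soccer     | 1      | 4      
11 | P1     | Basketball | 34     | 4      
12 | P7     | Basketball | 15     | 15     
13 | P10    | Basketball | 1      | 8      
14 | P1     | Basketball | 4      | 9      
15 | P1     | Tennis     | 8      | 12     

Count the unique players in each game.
SELECT game, COUNT(DISTINCT player)
FROM scores
GROUP BY game

Result:
  Basketball: 4 distinct
  Rugby: 1 distinct
  Soccer: 3 distinct
  Tennis: 1 distinct
  Volleyball: 1 distinct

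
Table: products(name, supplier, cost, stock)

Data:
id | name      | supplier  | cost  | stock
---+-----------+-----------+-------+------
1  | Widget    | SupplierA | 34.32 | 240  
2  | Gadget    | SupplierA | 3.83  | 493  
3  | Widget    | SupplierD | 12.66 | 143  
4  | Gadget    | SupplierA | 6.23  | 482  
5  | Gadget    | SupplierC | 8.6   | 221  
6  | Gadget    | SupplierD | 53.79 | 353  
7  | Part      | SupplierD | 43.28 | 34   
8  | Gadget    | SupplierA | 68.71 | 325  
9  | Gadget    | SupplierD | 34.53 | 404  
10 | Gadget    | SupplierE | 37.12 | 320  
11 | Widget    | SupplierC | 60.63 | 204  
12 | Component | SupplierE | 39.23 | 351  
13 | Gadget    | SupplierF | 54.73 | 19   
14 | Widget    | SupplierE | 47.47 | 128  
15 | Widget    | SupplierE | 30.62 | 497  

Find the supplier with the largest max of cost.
SELECT supplier, MAX(cost) as val
FROM products
GROUP BY supplier
ORDER BY val DESC
LIMIT 1

Result: SupplierA with max(cost) = 68.71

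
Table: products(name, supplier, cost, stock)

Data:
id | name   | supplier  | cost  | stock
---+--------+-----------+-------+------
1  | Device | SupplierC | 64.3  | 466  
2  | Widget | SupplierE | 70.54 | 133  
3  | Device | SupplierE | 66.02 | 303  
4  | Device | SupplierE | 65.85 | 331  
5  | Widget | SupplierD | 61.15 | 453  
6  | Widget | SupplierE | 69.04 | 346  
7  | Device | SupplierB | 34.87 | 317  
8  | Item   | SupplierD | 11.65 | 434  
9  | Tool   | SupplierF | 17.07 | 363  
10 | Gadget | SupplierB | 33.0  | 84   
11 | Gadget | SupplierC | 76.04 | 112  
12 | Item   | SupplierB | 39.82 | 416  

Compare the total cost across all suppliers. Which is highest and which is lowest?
SELECT supplier, SUM(cost)
FROM products
GROUP BY supplier
ORDER BY SUM(cost)

All groups:
  SupplierF: 17.07
  SupplierD: 72.80
  SupplierB: 107.69
  SupplierC: 140.34
  SupplierE: 271.45

Highest: SupplierE (271.45)
Lowest: SupplierF (17.07)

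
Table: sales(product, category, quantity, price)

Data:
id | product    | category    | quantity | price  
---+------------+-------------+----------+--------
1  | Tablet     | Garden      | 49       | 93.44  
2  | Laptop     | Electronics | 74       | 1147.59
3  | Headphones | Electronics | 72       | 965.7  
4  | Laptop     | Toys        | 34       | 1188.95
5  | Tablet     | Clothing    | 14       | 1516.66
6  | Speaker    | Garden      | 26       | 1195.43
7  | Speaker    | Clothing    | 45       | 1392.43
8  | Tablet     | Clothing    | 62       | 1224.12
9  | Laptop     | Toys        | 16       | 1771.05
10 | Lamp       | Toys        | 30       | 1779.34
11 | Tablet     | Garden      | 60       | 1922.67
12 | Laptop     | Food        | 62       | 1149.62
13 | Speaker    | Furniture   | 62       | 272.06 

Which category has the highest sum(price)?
SELECT category, SUM(price) as val
FROM sales
GROUP BY category
ORDER BY val DESC
LIMIT 1

Result: Toys with sum(price) = 4739.34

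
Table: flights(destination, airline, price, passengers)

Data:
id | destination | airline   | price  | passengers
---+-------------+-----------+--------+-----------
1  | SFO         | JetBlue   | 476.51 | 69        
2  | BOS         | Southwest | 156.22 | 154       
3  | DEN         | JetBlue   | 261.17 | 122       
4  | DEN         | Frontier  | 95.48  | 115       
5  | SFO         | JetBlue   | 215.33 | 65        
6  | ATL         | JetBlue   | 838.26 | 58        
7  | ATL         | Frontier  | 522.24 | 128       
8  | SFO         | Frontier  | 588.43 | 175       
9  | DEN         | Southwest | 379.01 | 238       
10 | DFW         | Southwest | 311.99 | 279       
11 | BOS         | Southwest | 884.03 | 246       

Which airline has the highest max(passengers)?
SELECT airline, MAX(passengers) as val
FROM flights
GROUP BY airline
ORDER BY val DESC
LIMIT 1

Result: Southwest with max(passengers) = 279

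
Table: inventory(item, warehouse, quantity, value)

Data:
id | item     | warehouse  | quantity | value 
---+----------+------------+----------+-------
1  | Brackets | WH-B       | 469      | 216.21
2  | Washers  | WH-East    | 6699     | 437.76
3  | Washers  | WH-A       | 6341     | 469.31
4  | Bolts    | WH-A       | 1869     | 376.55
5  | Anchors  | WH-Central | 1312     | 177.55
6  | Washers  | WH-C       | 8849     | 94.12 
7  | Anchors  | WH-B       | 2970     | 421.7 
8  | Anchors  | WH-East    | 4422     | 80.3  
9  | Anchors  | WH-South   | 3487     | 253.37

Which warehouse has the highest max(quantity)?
SELECT warehouse, MAX(quantity) as val
FROM inventory
GROUP BY warehouse
ORDER BY val DESC
LIMIT 1

Result: WH-C with max(quantity) = 8849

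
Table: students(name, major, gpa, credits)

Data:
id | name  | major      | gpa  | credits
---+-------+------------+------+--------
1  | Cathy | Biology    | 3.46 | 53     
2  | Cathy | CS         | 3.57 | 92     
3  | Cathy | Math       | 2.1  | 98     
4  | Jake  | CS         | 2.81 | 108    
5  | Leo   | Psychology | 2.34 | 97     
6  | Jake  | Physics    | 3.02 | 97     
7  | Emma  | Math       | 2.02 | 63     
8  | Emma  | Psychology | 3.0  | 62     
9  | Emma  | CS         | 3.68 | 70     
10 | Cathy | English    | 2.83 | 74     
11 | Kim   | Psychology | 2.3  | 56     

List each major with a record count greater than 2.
SELECT major, COUNT(*) as cnt
FROM students
GROUP BY major
HAVING COUNT(*) > 2

Result:
  CS: 3
  Psychology: 3

Note: HAVING filters groups after aggregation, WHERE filters rows before.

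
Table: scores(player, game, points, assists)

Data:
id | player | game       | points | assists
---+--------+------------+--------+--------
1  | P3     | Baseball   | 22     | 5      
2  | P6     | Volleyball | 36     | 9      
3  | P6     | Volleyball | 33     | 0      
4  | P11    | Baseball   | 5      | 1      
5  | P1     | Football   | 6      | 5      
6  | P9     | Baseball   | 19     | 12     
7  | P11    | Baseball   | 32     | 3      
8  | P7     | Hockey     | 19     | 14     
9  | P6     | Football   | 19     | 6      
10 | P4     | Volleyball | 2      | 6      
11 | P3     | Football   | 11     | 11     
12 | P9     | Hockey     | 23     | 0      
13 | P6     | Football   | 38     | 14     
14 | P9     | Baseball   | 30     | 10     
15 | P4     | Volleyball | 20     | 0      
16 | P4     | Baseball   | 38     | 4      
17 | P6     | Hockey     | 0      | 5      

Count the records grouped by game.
SELECT game, COUNT(*) as count
FROM scores
GROUP BY game

Result:
  Baseball: 6
  Football: 4
  Hockey: 3
  Volleyball: 4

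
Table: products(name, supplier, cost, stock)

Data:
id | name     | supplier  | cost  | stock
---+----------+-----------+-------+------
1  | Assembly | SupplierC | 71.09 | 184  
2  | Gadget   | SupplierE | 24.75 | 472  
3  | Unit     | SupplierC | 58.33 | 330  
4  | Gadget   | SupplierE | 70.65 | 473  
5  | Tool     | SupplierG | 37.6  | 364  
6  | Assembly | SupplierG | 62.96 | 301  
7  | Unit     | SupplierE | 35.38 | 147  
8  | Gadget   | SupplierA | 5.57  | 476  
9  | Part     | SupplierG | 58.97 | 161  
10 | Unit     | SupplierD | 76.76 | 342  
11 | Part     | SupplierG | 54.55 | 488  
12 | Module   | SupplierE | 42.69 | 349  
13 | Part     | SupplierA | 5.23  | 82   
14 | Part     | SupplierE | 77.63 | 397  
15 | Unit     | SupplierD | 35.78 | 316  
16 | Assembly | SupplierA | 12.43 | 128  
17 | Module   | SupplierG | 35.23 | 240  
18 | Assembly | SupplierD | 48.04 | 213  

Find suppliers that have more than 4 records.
SELECT supplier, COUNT(*) as cnt
FROM products
GROUP BY supplier
HAVING COUNT(*) > 4

Result:
  SupplierE: 5
  SupplierG: 5

Note: HAVING filters groups after aggregation, WHERE filters rows before.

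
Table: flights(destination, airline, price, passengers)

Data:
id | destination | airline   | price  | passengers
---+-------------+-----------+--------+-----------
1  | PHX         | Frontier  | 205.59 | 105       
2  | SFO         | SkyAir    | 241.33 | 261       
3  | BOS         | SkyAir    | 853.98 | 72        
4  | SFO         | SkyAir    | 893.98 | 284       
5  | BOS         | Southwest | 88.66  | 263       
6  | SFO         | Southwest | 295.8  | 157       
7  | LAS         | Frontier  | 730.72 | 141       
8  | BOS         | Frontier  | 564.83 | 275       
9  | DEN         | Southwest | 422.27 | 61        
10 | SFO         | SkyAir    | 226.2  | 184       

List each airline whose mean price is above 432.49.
SELECT airline, AVG(price)
FROM flights
GROUP BY airline
HAVING AVG(price) > 432.49

Result:
  Frontier: avg=500.38
  SkyAir: avg=553.87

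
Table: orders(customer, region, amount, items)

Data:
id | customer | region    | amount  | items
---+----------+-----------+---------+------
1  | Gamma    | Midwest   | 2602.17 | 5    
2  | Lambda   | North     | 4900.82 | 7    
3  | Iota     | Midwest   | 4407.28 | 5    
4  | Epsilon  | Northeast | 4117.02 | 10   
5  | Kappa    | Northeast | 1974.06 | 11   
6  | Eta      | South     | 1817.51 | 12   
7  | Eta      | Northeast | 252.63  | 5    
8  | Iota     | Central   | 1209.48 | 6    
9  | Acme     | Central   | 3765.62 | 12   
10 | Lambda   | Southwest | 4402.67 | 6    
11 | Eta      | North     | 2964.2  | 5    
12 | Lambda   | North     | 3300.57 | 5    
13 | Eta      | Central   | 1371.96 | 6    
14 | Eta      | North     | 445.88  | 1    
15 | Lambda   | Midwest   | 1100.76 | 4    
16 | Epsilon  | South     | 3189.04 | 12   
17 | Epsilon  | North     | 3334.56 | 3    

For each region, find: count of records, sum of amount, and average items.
SELECT region,
       COUNT(*) as cnt,
       SUM(amount) as total_amount,
       AVG(items) as avg_items
FROM orders
GROUP BY region

Result:
  Central: 3 records, 6347.06 total amount, 8.00 avg items
  Midwest: 3 records, 8110.21 total amount, 4.67 avg items
  North: 5 records, 14946.03 total amount, 4.20 avg items
  Northeast: 3 records, 6343.71 total amount, 8.67 avg items
  South: 2 records, 5006.55 total amount, 12.00 avg items
  Southwest: 1 records, 4402.67 total amount, 6.00 avg items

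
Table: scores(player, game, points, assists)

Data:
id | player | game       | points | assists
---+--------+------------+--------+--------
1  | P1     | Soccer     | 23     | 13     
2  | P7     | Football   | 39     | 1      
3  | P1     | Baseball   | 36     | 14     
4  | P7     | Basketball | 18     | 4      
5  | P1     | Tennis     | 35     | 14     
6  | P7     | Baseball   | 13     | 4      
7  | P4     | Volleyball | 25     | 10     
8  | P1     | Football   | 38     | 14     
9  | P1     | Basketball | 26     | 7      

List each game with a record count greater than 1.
SELECT game, COUNT(*) as cnt
FROM scores
GROUP BY game
HAVING COUNT(*) > 1

Result:
  Baseball: 2
  Basketball: 2
  Football: 2

Note: HAVING filters groups after aggregation, WHERE filters rows before.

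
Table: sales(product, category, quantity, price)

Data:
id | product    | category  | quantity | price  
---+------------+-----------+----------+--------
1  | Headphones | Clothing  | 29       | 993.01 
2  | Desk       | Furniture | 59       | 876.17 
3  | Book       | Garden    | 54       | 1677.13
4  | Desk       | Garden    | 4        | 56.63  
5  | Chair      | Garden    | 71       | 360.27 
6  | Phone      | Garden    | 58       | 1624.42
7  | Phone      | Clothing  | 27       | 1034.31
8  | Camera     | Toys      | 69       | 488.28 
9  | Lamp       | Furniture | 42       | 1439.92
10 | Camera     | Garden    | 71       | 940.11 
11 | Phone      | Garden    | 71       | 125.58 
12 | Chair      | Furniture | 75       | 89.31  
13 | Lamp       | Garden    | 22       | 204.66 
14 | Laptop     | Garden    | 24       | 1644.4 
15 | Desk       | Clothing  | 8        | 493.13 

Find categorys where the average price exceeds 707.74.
SELECT category, AVG(price)
FROM sales
GROUP BY category
HAVING AVG(price) > 707.74

Result:
  Clothing: avg=840.15
  Furniture: avg=801.80
  Garden: avg=829.15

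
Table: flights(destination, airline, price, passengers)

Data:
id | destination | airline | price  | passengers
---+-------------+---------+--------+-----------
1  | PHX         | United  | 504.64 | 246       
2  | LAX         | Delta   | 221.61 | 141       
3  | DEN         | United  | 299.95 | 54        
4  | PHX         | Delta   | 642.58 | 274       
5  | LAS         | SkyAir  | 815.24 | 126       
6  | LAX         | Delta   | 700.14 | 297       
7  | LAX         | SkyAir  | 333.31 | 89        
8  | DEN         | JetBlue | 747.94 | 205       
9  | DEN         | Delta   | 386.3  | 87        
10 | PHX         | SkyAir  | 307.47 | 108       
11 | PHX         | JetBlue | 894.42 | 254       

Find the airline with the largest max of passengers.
SELECT airline, MAX(passengers) as val
FROM flights
GROUP BY airline
ORDER BY val DESC
LIMIT 1

Result: Delta with max(passengers) = 297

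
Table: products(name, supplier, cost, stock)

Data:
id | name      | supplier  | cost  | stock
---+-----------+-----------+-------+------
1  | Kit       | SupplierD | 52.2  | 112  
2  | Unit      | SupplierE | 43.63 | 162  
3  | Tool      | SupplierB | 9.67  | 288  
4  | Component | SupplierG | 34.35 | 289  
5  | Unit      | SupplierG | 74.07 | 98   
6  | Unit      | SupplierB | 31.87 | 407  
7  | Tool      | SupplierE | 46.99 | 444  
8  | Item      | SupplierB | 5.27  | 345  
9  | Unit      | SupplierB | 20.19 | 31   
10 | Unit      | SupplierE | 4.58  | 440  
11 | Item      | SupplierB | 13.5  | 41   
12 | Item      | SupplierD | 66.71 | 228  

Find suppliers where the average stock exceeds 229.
SELECT supplier, AVG(stock)
FROM products
GROUP BY supplier
HAVING AVG(stock) > 229

Result:
  SupplierE: avg=348.67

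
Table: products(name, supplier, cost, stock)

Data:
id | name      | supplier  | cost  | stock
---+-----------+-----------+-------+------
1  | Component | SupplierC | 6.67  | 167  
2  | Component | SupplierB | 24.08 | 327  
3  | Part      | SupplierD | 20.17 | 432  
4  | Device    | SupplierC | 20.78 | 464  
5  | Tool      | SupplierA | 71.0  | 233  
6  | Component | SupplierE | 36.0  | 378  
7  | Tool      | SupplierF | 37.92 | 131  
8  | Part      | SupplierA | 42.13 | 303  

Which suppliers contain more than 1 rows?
SELECT supplier, COUNT(*) as cnt
FROM products
GROUP BY supplier
HAVING COUNT(*) > 1

Result:
  SupplierA: 2
  SupplierC: 2

Note: HAVING filters groups after aggregation, WHERE filters rows before.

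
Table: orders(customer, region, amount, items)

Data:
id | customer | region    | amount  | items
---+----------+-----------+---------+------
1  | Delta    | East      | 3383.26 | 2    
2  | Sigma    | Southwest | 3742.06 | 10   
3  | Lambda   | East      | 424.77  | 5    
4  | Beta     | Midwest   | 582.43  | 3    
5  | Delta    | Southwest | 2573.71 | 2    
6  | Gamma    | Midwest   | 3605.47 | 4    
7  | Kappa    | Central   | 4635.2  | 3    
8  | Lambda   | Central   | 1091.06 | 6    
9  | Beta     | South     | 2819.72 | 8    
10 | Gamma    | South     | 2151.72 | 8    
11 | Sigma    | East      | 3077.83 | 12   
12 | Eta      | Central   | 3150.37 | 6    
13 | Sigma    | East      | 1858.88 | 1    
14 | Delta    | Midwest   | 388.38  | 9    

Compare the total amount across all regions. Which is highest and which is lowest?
SELECT region, SUM(amount)
FROM orders
GROUP BY region
ORDER BY SUM(amount)

All groups:
  Midwest: 4576.28
  South: 4971.44
  Southwest: 6315.77
  East: 8744.74
  Central: 8876.63

Highest: Central (8876.63)
Lowest: Midwest (4576.28)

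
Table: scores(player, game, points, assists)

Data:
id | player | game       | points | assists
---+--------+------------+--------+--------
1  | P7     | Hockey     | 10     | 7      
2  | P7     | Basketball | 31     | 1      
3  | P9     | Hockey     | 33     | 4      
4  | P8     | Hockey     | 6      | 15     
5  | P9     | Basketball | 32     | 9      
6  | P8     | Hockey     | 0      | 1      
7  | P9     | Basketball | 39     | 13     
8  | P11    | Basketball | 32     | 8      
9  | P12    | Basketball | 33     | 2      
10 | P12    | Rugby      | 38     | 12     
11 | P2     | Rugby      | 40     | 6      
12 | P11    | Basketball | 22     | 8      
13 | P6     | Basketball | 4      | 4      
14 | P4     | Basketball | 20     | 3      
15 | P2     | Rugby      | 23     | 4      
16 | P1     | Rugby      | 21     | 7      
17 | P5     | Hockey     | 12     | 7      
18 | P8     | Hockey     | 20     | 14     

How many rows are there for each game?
SELECT game, COUNT(*) as count
FROM scores
GROUP BY game

Result:
  Basketball: 8
  Hockey: 6
  Rugby: 4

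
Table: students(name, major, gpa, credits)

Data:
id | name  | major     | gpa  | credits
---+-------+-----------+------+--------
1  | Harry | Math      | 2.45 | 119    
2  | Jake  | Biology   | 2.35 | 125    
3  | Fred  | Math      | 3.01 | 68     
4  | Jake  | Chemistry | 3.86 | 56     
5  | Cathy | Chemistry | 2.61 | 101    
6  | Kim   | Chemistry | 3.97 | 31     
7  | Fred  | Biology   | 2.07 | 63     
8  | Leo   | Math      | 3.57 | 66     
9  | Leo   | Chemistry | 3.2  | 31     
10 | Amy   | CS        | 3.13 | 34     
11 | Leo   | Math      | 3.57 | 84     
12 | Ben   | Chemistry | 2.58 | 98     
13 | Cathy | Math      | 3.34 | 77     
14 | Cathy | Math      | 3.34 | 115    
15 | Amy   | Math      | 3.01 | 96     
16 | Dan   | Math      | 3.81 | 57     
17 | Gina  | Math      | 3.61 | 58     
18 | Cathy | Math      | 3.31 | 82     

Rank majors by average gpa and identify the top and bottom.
SELECT major, AVG(gpa)
FROM students
GROUP BY major
ORDER BY AVG(gpa)

All groups:
  Biology: 2.21
  CS: 3.13
  Chemistry: 3.24
  Math: 3.30

Highest: Math (3.30)
Lowest: Biology (2.21)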